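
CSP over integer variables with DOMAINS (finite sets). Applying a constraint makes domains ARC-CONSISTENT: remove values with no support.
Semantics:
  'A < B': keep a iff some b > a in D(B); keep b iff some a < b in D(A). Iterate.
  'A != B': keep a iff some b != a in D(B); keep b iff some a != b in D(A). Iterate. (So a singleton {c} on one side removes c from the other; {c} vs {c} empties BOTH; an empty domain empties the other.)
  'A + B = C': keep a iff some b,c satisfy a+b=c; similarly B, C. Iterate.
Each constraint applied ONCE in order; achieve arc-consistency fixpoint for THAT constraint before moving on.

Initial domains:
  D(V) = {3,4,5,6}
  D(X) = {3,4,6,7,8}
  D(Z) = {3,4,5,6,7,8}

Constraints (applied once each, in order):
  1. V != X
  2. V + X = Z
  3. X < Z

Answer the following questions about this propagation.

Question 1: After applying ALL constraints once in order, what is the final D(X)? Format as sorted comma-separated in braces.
Answer: {3,4}

Derivation:
Constraint 1 (V != X) on D(V)={3,4,5,6} D(X)={3,4,6,7,8}: no change
Constraint 2 (V + X = Z) on D(V)={3,4,5,6} D(X)={3,4,6,7,8} D(Z)={3,4,5,6,7,8}: V {3,4,5,6}->{3,4,5}; X {3,4,6,7,8}->{3,4}; Z {3,4,5,6,7,8}->{6,7,8}
Constraint 3 (X < Z) on D(X)={3,4} D(Z)={6,7,8}: no change
So after all 3 constraints: D(X) = {3,4}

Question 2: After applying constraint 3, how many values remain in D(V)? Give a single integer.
Answer: 3

Derivation:
Constraint 1 (V != X) on D(V)={3,4,5,6} D(X)={3,4,6,7,8}: no change
Constraint 2 (V + X = Z) on D(V)={3,4,5,6} D(X)={3,4,6,7,8} D(Z)={3,4,5,6,7,8}: V {3,4,5,6}->{3,4,5}; X {3,4,6,7,8}->{3,4}; Z {3,4,5,6,7,8}->{6,7,8}
Constraint 3 (X < Z) on D(X)={3,4} D(Z)={6,7,8}: no change
So after constraint 3: D(V)={3,4,5}, size = 3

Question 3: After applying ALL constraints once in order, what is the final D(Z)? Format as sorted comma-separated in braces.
Answer: {6,7,8}

Derivation:
Constraint 1 (V != X) on D(V)={3,4,5,6} D(X)={3,4,6,7,8}: no change
Constraint 2 (V + X = Z) on D(V)={3,4,5,6} D(X)={3,4,6,7,8} D(Z)={3,4,5,6,7,8}: V {3,4,5,6}->{3,4,5}; X {3,4,6,7,8}->{3,4}; Z {3,4,5,6,7,8}->{6,7,8}
Constraint 3 (X < Z) on D(X)={3,4} D(Z)={6,7,8}: no change
So after all 3 constraints: D(Z) = {6,7,8}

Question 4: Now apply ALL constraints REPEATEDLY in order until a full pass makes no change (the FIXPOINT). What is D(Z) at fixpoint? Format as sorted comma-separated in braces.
pass 0 (initial): D(Z)={3,4,5,6,7,8}
pass 1: V {3,4,5,6}->{3,4,5}; X {3,4,6,7,8}->{3,4}; Z {3,4,5,6,7,8}->{6,7,8}
pass 2: no change
Fixpoint after 2 passes: D(Z) = {6,7,8}

Answer: {6,7,8}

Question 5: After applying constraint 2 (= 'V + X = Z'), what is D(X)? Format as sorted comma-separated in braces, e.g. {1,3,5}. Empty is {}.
Constraint 1 (V != X) on D(V)={3,4,5,6} D(X)={3,4,6,7,8}: no change
Constraint 2 (V + X = Z) on D(V)={3,4,5,6} D(X)={3,4,6,7,8} D(Z)={3,4,5,6,7,8}: V {3,4,5,6}->{3,4,5}; X {3,4,6,7,8}->{3,4}; Z {3,4,5,6,7,8}->{6,7,8}
So after constraint 2: D(X) = {3,4}

Answer: {3,4}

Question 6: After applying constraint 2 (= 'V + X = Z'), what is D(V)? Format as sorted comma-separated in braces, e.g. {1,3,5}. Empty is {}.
Answer: {3,4,5}

Derivation:
Constraint 1 (V != X) on D(V)={3,4,5,6} D(X)={3,4,6,7,8}: no change
Constraint 2 (V + X = Z) on D(V)={3,4,5,6} D(X)={3,4,6,7,8} D(Z)={3,4,5,6,7,8}: V {3,4,5,6}->{3,4,5}; X {3,4,6,7,8}->{3,4}; Z {3,4,5,6,7,8}->{6,7,8}
So after constraint 2: D(V) = {3,4,5}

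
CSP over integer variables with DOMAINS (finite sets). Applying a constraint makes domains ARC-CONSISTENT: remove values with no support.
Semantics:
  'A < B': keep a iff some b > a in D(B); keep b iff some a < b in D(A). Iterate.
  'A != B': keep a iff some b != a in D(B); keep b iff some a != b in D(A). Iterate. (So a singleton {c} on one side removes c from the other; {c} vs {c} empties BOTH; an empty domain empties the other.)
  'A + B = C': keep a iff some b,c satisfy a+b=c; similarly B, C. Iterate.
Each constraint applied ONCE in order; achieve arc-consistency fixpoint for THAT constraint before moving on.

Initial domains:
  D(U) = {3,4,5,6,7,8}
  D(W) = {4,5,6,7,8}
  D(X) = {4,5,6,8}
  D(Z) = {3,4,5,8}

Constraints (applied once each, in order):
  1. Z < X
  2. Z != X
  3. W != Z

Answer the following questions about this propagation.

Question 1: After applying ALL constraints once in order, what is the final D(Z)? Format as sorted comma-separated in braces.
Answer: {3,4,5}

Derivation:
Constraint 1 (Z < X) on D(Z)={3,4,5,8} D(X)={4,5,6,8}: Z {3,4,5,8}->{3,4,5}
Constraint 2 (Z != X) on D(Z)={3,4,5} D(X)={4,5,6,8}: no change
Constraint 3 (W != Z) on D(W)={4,5,6,7,8} D(Z)={3,4,5}: no change
So after all 3 constraints: D(Z) = {3,4,5}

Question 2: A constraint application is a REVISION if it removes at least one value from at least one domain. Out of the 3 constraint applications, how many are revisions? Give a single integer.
Answer: 1

Derivation:
Constraint 1 (Z < X) on D(Z)={3,4,5,8} D(X)={4,5,6,8}: Z {3,4,5,8}->{3,4,5} => REVISION
Constraint 2 (Z != X) on D(Z)={3,4,5} D(X)={4,5,6,8}: no change => not a revision
Constraint 3 (W != Z) on D(W)={4,5,6,7,8} D(Z)={3,4,5}: no change => not a revision
Total revisions = 1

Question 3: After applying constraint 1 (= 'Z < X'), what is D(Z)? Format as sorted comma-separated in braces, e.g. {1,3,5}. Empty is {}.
Answer: {3,4,5}

Derivation:
Constraint 1 (Z < X) on D(Z)={3,4,5,8} D(X)={4,5,6,8}: Z {3,4,5,8}->{3,4,5}
So after constraint 1: D(Z) = {3,4,5}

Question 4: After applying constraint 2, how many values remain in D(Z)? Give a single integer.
Answer: 3

Derivation:
Constraint 1 (Z < X) on D(Z)={3,4,5,8} D(X)={4,5,6,8}: Z {3,4,5,8}->{3,4,5}
Constraint 2 (Z != X) on D(Z)={3,4,5} D(X)={4,5,6,8}: no change
So after constraint 2: D(Z)={3,4,5}, size = 3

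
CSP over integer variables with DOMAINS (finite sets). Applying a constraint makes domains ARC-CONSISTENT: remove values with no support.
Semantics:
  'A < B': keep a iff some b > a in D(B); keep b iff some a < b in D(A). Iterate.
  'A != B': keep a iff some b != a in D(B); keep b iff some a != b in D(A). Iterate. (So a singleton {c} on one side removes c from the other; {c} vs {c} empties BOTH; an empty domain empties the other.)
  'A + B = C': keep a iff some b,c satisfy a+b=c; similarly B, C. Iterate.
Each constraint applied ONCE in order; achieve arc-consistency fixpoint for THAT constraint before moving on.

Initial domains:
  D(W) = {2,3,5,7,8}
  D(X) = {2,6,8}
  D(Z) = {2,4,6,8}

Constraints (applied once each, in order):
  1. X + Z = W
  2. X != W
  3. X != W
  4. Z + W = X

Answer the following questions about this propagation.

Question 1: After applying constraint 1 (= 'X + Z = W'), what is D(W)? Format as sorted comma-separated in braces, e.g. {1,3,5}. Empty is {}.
Answer: {8}

Derivation:
Constraint 1 (X + Z = W) on D(X)={2,6,8} D(Z)={2,4,6,8} D(W)={2,3,5,7,8}: X {2,6,8}->{2,6}; Z {2,4,6,8}->{2,6}; W {2,3,5,7,8}->{8}
So after constraint 1: D(W) = {8}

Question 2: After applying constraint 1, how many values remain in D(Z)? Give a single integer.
Answer: 2

Derivation:
Constraint 1 (X + Z = W) on D(X)={2,6,8} D(Z)={2,4,6,8} D(W)={2,3,5,7,8}: X {2,6,8}->{2,6}; Z {2,4,6,8}->{2,6}; W {2,3,5,7,8}->{8}
So after constraint 1: D(Z)={2,6}, size = 2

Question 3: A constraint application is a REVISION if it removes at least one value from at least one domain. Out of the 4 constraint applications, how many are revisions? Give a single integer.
Constraint 1 (X + Z = W) on D(X)={2,6,8} D(Z)={2,4,6,8} D(W)={2,3,5,7,8}: X {2,6,8}->{2,6}; Z {2,4,6,8}->{2,6}; W {2,3,5,7,8}->{8} => REVISION
Constraint 2 (X != W) on D(X)={2,6} D(W)={8}: no change => not a revision
Constraint 3 (X != W) on D(X)={2,6} D(W)={8}: no change => not a revision
Constraint 4 (Z + W = X) on D(Z)={2,6} D(W)={8} D(X)={2,6}: Z {2,6}->{}; W {8}->{}; X {2,6}->{} => REVISION
Total revisions = 2

Answer: 2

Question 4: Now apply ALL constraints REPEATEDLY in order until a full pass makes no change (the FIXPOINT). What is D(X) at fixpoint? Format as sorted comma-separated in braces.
Answer: {}

Derivation:
pass 0 (initial): D(X)={2,6,8}
pass 1: W {2,3,5,7,8}->{}; X {2,6,8}->{}; Z {2,4,6,8}->{}
pass 2: no change
Fixpoint after 2 passes: D(X) = {}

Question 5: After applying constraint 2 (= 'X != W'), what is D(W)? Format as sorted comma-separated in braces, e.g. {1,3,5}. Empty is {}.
Constraint 1 (X + Z = W) on D(X)={2,6,8} D(Z)={2,4,6,8} D(W)={2,3,5,7,8}: X {2,6,8}->{2,6}; Z {2,4,6,8}->{2,6}; W {2,3,5,7,8}->{8}
Constraint 2 (X != W) on D(X)={2,6} D(W)={8}: no change
So after constraint 2: D(W) = {8}

Answer: {8}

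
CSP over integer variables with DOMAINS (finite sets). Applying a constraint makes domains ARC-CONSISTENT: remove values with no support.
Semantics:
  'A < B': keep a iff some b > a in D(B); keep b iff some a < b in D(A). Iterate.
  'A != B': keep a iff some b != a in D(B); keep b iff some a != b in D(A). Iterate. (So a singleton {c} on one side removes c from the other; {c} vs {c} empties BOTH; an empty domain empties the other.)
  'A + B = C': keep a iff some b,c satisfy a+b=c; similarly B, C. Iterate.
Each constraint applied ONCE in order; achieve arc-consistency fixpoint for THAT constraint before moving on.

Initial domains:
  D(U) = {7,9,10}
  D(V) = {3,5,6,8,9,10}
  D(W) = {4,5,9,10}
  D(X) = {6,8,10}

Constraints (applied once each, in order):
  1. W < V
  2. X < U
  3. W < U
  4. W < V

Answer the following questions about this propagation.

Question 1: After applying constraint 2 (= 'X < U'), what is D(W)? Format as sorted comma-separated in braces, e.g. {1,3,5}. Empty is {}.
Answer: {4,5,9}

Derivation:
Constraint 1 (W < V) on D(W)={4,5,9,10} D(V)={3,5,6,8,9,10}: W {4,5,9,10}->{4,5,9}; V {3,5,6,8,9,10}->{5,6,8,9,10}
Constraint 2 (X < U) on D(X)={6,8,10} D(U)={7,9,10}: X {6,8,10}->{6,8}
So after constraint 2: D(W) = {4,5,9}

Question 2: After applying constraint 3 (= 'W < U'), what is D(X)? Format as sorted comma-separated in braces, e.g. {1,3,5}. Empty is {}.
Constraint 1 (W < V) on D(W)={4,5,9,10} D(V)={3,5,6,8,9,10}: W {4,5,9,10}->{4,5,9}; V {3,5,6,8,9,10}->{5,6,8,9,10}
Constraint 2 (X < U) on D(X)={6,8,10} D(U)={7,9,10}: X {6,8,10}->{6,8}
Constraint 3 (W < U) on D(W)={4,5,9} D(U)={7,9,10}: no change
So after constraint 3: D(X) = {6,8}

Answer: {6,8}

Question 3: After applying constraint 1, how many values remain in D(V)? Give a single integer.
Answer: 5

Derivation:
Constraint 1 (W < V) on D(W)={4,5,9,10} D(V)={3,5,6,8,9,10}: W {4,5,9,10}->{4,5,9}; V {3,5,6,8,9,10}->{5,6,8,9,10}
So after constraint 1: D(V)={5,6,8,9,10}, size = 5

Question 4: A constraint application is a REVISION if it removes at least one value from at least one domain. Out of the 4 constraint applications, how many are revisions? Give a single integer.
Answer: 2

Derivation:
Constraint 1 (W < V) on D(W)={4,5,9,10} D(V)={3,5,6,8,9,10}: W {4,5,9,10}->{4,5,9}; V {3,5,6,8,9,10}->{5,6,8,9,10} => REVISION
Constraint 2 (X < U) on D(X)={6,8,10} D(U)={7,9,10}: X {6,8,10}->{6,8} => REVISION
Constraint 3 (W < U) on D(W)={4,5,9} D(U)={7,9,10}: no change => not a revision
Constraint 4 (W < V) on D(W)={4,5,9} D(V)={5,6,8,9,10}: no change => not a revision
Total revisions = 2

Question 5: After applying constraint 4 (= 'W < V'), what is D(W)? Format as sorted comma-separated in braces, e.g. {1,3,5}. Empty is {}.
Answer: {4,5,9}

Derivation:
Constraint 1 (W < V) on D(W)={4,5,9,10} D(V)={3,5,6,8,9,10}: W {4,5,9,10}->{4,5,9}; V {3,5,6,8,9,10}->{5,6,8,9,10}
Constraint 2 (X < U) on D(X)={6,8,10} D(U)={7,9,10}: X {6,8,10}->{6,8}
Constraint 3 (W < U) on D(W)={4,5,9} D(U)={7,9,10}: no change
Constraint 4 (W < V) on D(W)={4,5,9} D(V)={5,6,8,9,10}: no change
So after constraint 4: D(W) = {4,5,9}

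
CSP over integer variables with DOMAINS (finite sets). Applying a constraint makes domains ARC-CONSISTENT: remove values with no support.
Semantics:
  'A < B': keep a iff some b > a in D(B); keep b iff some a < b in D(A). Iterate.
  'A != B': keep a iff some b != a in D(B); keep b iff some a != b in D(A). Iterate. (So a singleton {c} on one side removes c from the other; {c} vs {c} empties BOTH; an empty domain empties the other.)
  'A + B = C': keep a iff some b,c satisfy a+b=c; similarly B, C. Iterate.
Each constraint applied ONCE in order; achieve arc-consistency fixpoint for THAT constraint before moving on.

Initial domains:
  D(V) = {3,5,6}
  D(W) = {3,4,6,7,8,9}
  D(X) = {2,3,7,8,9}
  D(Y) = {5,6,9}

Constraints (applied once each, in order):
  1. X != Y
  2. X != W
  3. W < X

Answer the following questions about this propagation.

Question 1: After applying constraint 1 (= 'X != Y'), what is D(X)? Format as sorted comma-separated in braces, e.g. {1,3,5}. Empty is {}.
Answer: {2,3,7,8,9}

Derivation:
Constraint 1 (X != Y) on D(X)={2,3,7,8,9} D(Y)={5,6,9}: no change
So after constraint 1: D(X) = {2,3,7,8,9}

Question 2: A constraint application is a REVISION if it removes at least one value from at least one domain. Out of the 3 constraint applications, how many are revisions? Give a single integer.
Constraint 1 (X != Y) on D(X)={2,3,7,8,9} D(Y)={5,6,9}: no change => not a revision
Constraint 2 (X != W) on D(X)={2,3,7,8,9} D(W)={3,4,6,7,8,9}: no change => not a revision
Constraint 3 (W < X) on D(W)={3,4,6,7,8,9} D(X)={2,3,7,8,9}: W {3,4,6,7,8,9}->{3,4,6,7,8}; X {2,3,7,8,9}->{7,8,9} => REVISION
Total revisions = 1

Answer: 1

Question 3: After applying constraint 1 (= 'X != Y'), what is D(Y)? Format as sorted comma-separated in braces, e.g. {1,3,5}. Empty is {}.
Answer: {5,6,9}

Derivation:
Constraint 1 (X != Y) on D(X)={2,3,7,8,9} D(Y)={5,6,9}: no change
So after constraint 1: D(Y) = {5,6,9}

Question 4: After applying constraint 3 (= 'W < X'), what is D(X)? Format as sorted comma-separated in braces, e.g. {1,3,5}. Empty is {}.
Answer: {7,8,9}

Derivation:
Constraint 1 (X != Y) on D(X)={2,3,7,8,9} D(Y)={5,6,9}: no change
Constraint 2 (X != W) on D(X)={2,3,7,8,9} D(W)={3,4,6,7,8,9}: no change
Constraint 3 (W < X) on D(W)={3,4,6,7,8,9} D(X)={2,3,7,8,9}: W {3,4,6,7,8,9}->{3,4,6,7,8}; X {2,3,7,8,9}->{7,8,9}
So after constraint 3: D(X) = {7,8,9}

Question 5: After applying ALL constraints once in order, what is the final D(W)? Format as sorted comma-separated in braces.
Constraint 1 (X != Y) on D(X)={2,3,7,8,9} D(Y)={5,6,9}: no change
Constraint 2 (X != W) on D(X)={2,3,7,8,9} D(W)={3,4,6,7,8,9}: no change
Constraint 3 (W < X) on D(W)={3,4,6,7,8,9} D(X)={2,3,7,8,9}: W {3,4,6,7,8,9}->{3,4,6,7,8}; X {2,3,7,8,9}->{7,8,9}
So after all 3 constraints: D(W) = {3,4,6,7,8}

Answer: {3,4,6,7,8}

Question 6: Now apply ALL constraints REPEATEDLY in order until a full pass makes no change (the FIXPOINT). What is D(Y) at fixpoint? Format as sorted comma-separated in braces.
pass 0 (initial): D(Y)={5,6,9}
pass 1: W {3,4,6,7,8,9}->{3,4,6,7,8}; X {2,3,7,8,9}->{7,8,9}
pass 2: no change
Fixpoint after 2 passes: D(Y) = {5,6,9}

Answer: {5,6,9}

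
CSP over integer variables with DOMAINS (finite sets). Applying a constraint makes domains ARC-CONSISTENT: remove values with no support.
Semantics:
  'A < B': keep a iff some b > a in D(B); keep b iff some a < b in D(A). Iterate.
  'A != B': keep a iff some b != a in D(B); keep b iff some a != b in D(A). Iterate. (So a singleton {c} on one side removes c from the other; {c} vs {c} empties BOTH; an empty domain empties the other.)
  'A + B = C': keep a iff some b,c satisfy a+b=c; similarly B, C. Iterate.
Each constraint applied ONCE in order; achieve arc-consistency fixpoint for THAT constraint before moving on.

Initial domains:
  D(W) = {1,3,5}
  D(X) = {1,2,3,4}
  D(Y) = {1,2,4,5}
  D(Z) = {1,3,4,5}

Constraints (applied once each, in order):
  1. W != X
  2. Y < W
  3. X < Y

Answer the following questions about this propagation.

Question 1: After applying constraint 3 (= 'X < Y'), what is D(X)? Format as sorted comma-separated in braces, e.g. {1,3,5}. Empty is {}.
Answer: {1,2,3}

Derivation:
Constraint 1 (W != X) on D(W)={1,3,5} D(X)={1,2,3,4}: no change
Constraint 2 (Y < W) on D(Y)={1,2,4,5} D(W)={1,3,5}: Y {1,2,4,5}->{1,2,4}; W {1,3,5}->{3,5}
Constraint 3 (X < Y) on D(X)={1,2,3,4} D(Y)={1,2,4}: X {1,2,3,4}->{1,2,3}; Y {1,2,4}->{2,4}
So after constraint 3: D(X) = {1,2,3}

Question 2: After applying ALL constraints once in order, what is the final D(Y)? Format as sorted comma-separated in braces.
Answer: {2,4}

Derivation:
Constraint 1 (W != X) on D(W)={1,3,5} D(X)={1,2,3,4}: no change
Constraint 2 (Y < W) on D(Y)={1,2,4,5} D(W)={1,3,5}: Y {1,2,4,5}->{1,2,4}; W {1,3,5}->{3,5}
Constraint 3 (X < Y) on D(X)={1,2,3,4} D(Y)={1,2,4}: X {1,2,3,4}->{1,2,3}; Y {1,2,4}->{2,4}
So after all 3 constraints: D(Y) = {2,4}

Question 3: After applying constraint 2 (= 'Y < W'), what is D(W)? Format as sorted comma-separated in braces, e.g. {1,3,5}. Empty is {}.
Constraint 1 (W != X) on D(W)={1,3,5} D(X)={1,2,3,4}: no change
Constraint 2 (Y < W) on D(Y)={1,2,4,5} D(W)={1,3,5}: Y {1,2,4,5}->{1,2,4}; W {1,3,5}->{3,5}
So after constraint 2: D(W) = {3,5}

Answer: {3,5}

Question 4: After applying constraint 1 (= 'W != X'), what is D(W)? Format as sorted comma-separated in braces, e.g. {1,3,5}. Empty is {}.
Answer: {1,3,5}

Derivation:
Constraint 1 (W != X) on D(W)={1,3,5} D(X)={1,2,3,4}: no change
So after constraint 1: D(W) = {1,3,5}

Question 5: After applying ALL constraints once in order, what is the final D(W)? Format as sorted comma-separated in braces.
Constraint 1 (W != X) on D(W)={1,3,5} D(X)={1,2,3,4}: no change
Constraint 2 (Y < W) on D(Y)={1,2,4,5} D(W)={1,3,5}: Y {1,2,4,5}->{1,2,4}; W {1,3,5}->{3,5}
Constraint 3 (X < Y) on D(X)={1,2,3,4} D(Y)={1,2,4}: X {1,2,3,4}->{1,2,3}; Y {1,2,4}->{2,4}
So after all 3 constraints: D(W) = {3,5}

Answer: {3,5}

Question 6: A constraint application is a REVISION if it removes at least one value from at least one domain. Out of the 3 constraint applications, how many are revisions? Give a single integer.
Answer: 2

Derivation:
Constraint 1 (W != X) on D(W)={1,3,5} D(X)={1,2,3,4}: no change => not a revision
Constraint 2 (Y < W) on D(Y)={1,2,4,5} D(W)={1,3,5}: Y {1,2,4,5}->{1,2,4}; W {1,3,5}->{3,5} => REVISION
Constraint 3 (X < Y) on D(X)={1,2,3,4} D(Y)={1,2,4}: X {1,2,3,4}->{1,2,3}; Y {1,2,4}->{2,4} => REVISION
Total revisions = 2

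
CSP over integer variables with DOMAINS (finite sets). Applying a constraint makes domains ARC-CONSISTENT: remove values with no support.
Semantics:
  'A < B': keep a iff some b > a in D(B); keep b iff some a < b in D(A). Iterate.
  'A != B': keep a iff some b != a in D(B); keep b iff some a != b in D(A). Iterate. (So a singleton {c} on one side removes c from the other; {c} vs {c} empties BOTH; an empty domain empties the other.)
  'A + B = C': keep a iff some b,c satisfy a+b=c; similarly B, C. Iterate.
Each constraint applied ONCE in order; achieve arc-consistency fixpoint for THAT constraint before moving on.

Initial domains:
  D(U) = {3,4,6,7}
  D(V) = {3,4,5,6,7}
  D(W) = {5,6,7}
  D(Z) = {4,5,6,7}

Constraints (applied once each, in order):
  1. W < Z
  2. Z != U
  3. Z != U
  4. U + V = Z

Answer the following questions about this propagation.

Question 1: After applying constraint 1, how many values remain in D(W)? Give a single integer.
Constraint 1 (W < Z) on D(W)={5,6,7} D(Z)={4,5,6,7}: W {5,6,7}->{5,6}; Z {4,5,6,7}->{6,7}
So after constraint 1: D(W)={5,6}, size = 2

Answer: 2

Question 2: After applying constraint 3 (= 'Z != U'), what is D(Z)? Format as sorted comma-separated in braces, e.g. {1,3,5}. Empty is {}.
Answer: {6,7}

Derivation:
Constraint 1 (W < Z) on D(W)={5,6,7} D(Z)={4,5,6,7}: W {5,6,7}->{5,6}; Z {4,5,6,7}->{6,7}
Constraint 2 (Z != U) on D(Z)={6,7} D(U)={3,4,6,7}: no change
Constraint 3 (Z != U) on D(Z)={6,7} D(U)={3,4,6,7}: no change
So after constraint 3: D(Z) = {6,7}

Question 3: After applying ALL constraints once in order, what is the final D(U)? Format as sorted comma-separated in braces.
Constraint 1 (W < Z) on D(W)={5,6,7} D(Z)={4,5,6,7}: W {5,6,7}->{5,6}; Z {4,5,6,7}->{6,7}
Constraint 2 (Z != U) on D(Z)={6,7} D(U)={3,4,6,7}: no change
Constraint 3 (Z != U) on D(Z)={6,7} D(U)={3,4,6,7}: no change
Constraint 4 (U + V = Z) on D(U)={3,4,6,7} D(V)={3,4,5,6,7} D(Z)={6,7}: U {3,4,6,7}->{3,4}; V {3,4,5,6,7}->{3,4}
So after all 4 constraints: D(U) = {3,4}

Answer: {3,4}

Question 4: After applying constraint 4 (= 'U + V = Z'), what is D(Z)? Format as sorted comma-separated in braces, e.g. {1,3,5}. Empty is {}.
Answer: {6,7}

Derivation:
Constraint 1 (W < Z) on D(W)={5,6,7} D(Z)={4,5,6,7}: W {5,6,7}->{5,6}; Z {4,5,6,7}->{6,7}
Constraint 2 (Z != U) on D(Z)={6,7} D(U)={3,4,6,7}: no change
Constraint 3 (Z != U) on D(Z)={6,7} D(U)={3,4,6,7}: no change
Constraint 4 (U + V = Z) on D(U)={3,4,6,7} D(V)={3,4,5,6,7} D(Z)={6,7}: U {3,4,6,7}->{3,4}; V {3,4,5,6,7}->{3,4}
So after constraint 4: D(Z) = {6,7}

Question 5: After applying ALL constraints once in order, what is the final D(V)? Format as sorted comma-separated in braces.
Constraint 1 (W < Z) on D(W)={5,6,7} D(Z)={4,5,6,7}: W {5,6,7}->{5,6}; Z {4,5,6,7}->{6,7}
Constraint 2 (Z != U) on D(Z)={6,7} D(U)={3,4,6,7}: no change
Constraint 3 (Z != U) on D(Z)={6,7} D(U)={3,4,6,7}: no change
Constraint 4 (U + V = Z) on D(U)={3,4,6,7} D(V)={3,4,5,6,7} D(Z)={6,7}: U {3,4,6,7}->{3,4}; V {3,4,5,6,7}->{3,4}
So after all 4 constraints: D(V) = {3,4}

Answer: {3,4}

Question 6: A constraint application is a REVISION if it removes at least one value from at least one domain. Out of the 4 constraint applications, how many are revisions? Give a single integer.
Answer: 2

Derivation:
Constraint 1 (W < Z) on D(W)={5,6,7} D(Z)={4,5,6,7}: W {5,6,7}->{5,6}; Z {4,5,6,7}->{6,7} => REVISION
Constraint 2 (Z != U) on D(Z)={6,7} D(U)={3,4,6,7}: no change => not a revision
Constraint 3 (Z != U) on D(Z)={6,7} D(U)={3,4,6,7}: no change => not a revision
Constraint 4 (U + V = Z) on D(U)={3,4,6,7} D(V)={3,4,5,6,7} D(Z)={6,7}: U {3,4,6,7}->{3,4}; V {3,4,5,6,7}->{3,4} => REVISION
Total revisions = 2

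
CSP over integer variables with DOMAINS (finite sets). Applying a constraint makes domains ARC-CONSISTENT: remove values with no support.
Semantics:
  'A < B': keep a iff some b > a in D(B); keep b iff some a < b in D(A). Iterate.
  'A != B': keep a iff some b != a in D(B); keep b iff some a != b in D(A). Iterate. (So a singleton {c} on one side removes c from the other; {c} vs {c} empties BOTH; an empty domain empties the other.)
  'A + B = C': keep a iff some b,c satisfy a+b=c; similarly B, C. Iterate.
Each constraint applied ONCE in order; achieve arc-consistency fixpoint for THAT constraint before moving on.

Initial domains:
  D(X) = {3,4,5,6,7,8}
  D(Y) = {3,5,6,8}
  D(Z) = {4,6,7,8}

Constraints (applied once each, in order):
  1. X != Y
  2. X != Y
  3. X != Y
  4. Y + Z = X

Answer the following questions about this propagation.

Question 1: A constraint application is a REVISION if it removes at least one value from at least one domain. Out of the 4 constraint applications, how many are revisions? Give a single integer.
Constraint 1 (X != Y) on D(X)={3,4,5,6,7,8} D(Y)={3,5,6,8}: no change => not a revision
Constraint 2 (X != Y) on D(X)={3,4,5,6,7,8} D(Y)={3,5,6,8}: no change => not a revision
Constraint 3 (X != Y) on D(X)={3,4,5,6,7,8} D(Y)={3,5,6,8}: no change => not a revision
Constraint 4 (Y + Z = X) on D(Y)={3,5,6,8} D(Z)={4,6,7,8} D(X)={3,4,5,6,7,8}: Y {3,5,6,8}->{3}; Z {4,6,7,8}->{4}; X {3,4,5,6,7,8}->{7} => REVISION
Total revisions = 1

Answer: 1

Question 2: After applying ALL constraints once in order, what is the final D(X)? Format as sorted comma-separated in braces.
Answer: {7}

Derivation:
Constraint 1 (X != Y) on D(X)={3,4,5,6,7,8} D(Y)={3,5,6,8}: no change
Constraint 2 (X != Y) on D(X)={3,4,5,6,7,8} D(Y)={3,5,6,8}: no change
Constraint 3 (X != Y) on D(X)={3,4,5,6,7,8} D(Y)={3,5,6,8}: no change
Constraint 4 (Y + Z = X) on D(Y)={3,5,6,8} D(Z)={4,6,7,8} D(X)={3,4,5,6,7,8}: Y {3,5,6,8}->{3}; Z {4,6,7,8}->{4}; X {3,4,5,6,7,8}->{7}
So after all 4 constraints: D(X) = {7}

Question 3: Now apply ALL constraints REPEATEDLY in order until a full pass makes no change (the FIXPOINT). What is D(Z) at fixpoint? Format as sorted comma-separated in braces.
pass 0 (initial): D(Z)={4,6,7,8}
pass 1: X {3,4,5,6,7,8}->{7}; Y {3,5,6,8}->{3}; Z {4,6,7,8}->{4}
pass 2: no change
Fixpoint after 2 passes: D(Z) = {4}

Answer: {4}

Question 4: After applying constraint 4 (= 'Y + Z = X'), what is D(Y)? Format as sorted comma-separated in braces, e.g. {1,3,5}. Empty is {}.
Constraint 1 (X != Y) on D(X)={3,4,5,6,7,8} D(Y)={3,5,6,8}: no change
Constraint 2 (X != Y) on D(X)={3,4,5,6,7,8} D(Y)={3,5,6,8}: no change
Constraint 3 (X != Y) on D(X)={3,4,5,6,7,8} D(Y)={3,5,6,8}: no change
Constraint 4 (Y + Z = X) on D(Y)={3,5,6,8} D(Z)={4,6,7,8} D(X)={3,4,5,6,7,8}: Y {3,5,6,8}->{3}; Z {4,6,7,8}->{4}; X {3,4,5,6,7,8}->{7}
So after constraint 4: D(Y) = {3}

Answer: {3}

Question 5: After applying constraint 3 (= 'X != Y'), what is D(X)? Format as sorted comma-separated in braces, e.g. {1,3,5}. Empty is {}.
Answer: {3,4,5,6,7,8}

Derivation:
Constraint 1 (X != Y) on D(X)={3,4,5,6,7,8} D(Y)={3,5,6,8}: no change
Constraint 2 (X != Y) on D(X)={3,4,5,6,7,8} D(Y)={3,5,6,8}: no change
Constraint 3 (X != Y) on D(X)={3,4,5,6,7,8} D(Y)={3,5,6,8}: no change
So after constraint 3: D(X) = {3,4,5,6,7,8}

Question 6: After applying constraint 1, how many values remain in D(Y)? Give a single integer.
Constraint 1 (X != Y) on D(X)={3,4,5,6,7,8} D(Y)={3,5,6,8}: no change
So after constraint 1: D(Y)={3,5,6,8}, size = 4

Answer: 4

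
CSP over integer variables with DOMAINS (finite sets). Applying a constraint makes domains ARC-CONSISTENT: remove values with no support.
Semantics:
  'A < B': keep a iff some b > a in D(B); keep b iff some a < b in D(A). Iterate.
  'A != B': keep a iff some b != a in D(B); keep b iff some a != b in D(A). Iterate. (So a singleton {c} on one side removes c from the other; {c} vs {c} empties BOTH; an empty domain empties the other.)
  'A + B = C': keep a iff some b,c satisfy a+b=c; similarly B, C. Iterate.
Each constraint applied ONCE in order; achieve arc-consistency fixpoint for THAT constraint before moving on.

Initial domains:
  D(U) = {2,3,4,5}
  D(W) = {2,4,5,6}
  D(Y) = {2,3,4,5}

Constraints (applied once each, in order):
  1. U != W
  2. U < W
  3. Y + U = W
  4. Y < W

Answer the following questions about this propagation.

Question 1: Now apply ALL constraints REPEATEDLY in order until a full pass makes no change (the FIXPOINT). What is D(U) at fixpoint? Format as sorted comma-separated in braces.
pass 0 (initial): D(U)={2,3,4,5}
pass 1: U {2,3,4,5}->{2,3,4}; W {2,4,5,6}->{4,5,6}; Y {2,3,4,5}->{2,3,4}
pass 2: no change
Fixpoint after 2 passes: D(U) = {2,3,4}

Answer: {2,3,4}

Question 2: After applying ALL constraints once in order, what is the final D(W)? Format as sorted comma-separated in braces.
Constraint 1 (U != W) on D(U)={2,3,4,5} D(W)={2,4,5,6}: no change
Constraint 2 (U < W) on D(U)={2,3,4,5} D(W)={2,4,5,6}: W {2,4,5,6}->{4,5,6}
Constraint 3 (Y + U = W) on D(Y)={2,3,4,5} D(U)={2,3,4,5} D(W)={4,5,6}: Y {2,3,4,5}->{2,3,4}; U {2,3,4,5}->{2,3,4}
Constraint 4 (Y < W) on D(Y)={2,3,4} D(W)={4,5,6}: no change
So after all 4 constraints: D(W) = {4,5,6}

Answer: {4,5,6}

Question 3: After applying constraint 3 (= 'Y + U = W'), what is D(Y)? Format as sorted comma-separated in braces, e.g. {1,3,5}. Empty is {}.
Constraint 1 (U != W) on D(U)={2,3,4,5} D(W)={2,4,5,6}: no change
Constraint 2 (U < W) on D(U)={2,3,4,5} D(W)={2,4,5,6}: W {2,4,5,6}->{4,5,6}
Constraint 3 (Y + U = W) on D(Y)={2,3,4,5} D(U)={2,3,4,5} D(W)={4,5,6}: Y {2,3,4,5}->{2,3,4}; U {2,3,4,5}->{2,3,4}
So after constraint 3: D(Y) = {2,3,4}

Answer: {2,3,4}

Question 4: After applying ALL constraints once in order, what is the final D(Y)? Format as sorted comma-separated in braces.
Constraint 1 (U != W) on D(U)={2,3,4,5} D(W)={2,4,5,6}: no change
Constraint 2 (U < W) on D(U)={2,3,4,5} D(W)={2,4,5,6}: W {2,4,5,6}->{4,5,6}
Constraint 3 (Y + U = W) on D(Y)={2,3,4,5} D(U)={2,3,4,5} D(W)={4,5,6}: Y {2,3,4,5}->{2,3,4}; U {2,3,4,5}->{2,3,4}
Constraint 4 (Y < W) on D(Y)={2,3,4} D(W)={4,5,6}: no change
So after all 4 constraints: D(Y) = {2,3,4}

Answer: {2,3,4}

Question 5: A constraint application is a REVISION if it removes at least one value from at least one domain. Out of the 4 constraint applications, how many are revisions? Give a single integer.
Constraint 1 (U != W) on D(U)={2,3,4,5} D(W)={2,4,5,6}: no change => not a revision
Constraint 2 (U < W) on D(U)={2,3,4,5} D(W)={2,4,5,6}: W {2,4,5,6}->{4,5,6} => REVISION
Constraint 3 (Y + U = W) on D(Y)={2,3,4,5} D(U)={2,3,4,5} D(W)={4,5,6}: Y {2,3,4,5}->{2,3,4}; U {2,3,4,5}->{2,3,4} => REVISION
Constraint 4 (Y < W) on D(Y)={2,3,4} D(W)={4,5,6}: no change => not a revision
Total revisions = 2

Answer: 2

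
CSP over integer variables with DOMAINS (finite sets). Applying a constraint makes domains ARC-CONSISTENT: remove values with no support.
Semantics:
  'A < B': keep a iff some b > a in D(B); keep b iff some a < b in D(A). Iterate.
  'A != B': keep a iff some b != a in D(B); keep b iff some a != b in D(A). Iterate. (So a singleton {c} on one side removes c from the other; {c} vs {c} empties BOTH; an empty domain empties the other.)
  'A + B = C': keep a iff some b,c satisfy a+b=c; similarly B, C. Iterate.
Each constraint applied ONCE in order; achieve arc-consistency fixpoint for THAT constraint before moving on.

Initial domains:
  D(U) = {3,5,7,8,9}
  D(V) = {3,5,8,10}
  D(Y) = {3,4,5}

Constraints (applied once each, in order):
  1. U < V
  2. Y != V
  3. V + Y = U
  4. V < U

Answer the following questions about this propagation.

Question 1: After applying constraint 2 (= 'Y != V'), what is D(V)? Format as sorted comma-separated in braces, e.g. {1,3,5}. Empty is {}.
Constraint 1 (U < V) on D(U)={3,5,7,8,9} D(V)={3,5,8,10}: V {3,5,8,10}->{5,8,10}
Constraint 2 (Y != V) on D(Y)={3,4,5} D(V)={5,8,10}: no change
So after constraint 2: D(V) = {5,8,10}

Answer: {5,8,10}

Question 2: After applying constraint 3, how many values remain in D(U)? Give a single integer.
Constraint 1 (U < V) on D(U)={3,5,7,8,9} D(V)={3,5,8,10}: V {3,5,8,10}->{5,8,10}
Constraint 2 (Y != V) on D(Y)={3,4,5} D(V)={5,8,10}: no change
Constraint 3 (V + Y = U) on D(V)={5,8,10} D(Y)={3,4,5} D(U)={3,5,7,8,9}: V {5,8,10}->{5}; Y {3,4,5}->{3,4}; U {3,5,7,8,9}->{8,9}
So after constraint 3: D(U)={8,9}, size = 2

Answer: 2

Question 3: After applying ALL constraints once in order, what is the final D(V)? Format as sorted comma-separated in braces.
Constraint 1 (U < V) on D(U)={3,5,7,8,9} D(V)={3,5,8,10}: V {3,5,8,10}->{5,8,10}
Constraint 2 (Y != V) on D(Y)={3,4,5} D(V)={5,8,10}: no change
Constraint 3 (V + Y = U) on D(V)={5,8,10} D(Y)={3,4,5} D(U)={3,5,7,8,9}: V {5,8,10}->{5}; Y {3,4,5}->{3,4}; U {3,5,7,8,9}->{8,9}
Constraint 4 (V < U) on D(V)={5} D(U)={8,9}: no change
So after all 4 constraints: D(V) = {5}

Answer: {5}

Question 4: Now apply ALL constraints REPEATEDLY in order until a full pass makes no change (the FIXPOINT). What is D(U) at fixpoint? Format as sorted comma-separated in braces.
pass 0 (initial): D(U)={3,5,7,8,9}
pass 1: U {3,5,7,8,9}->{8,9}; V {3,5,8,10}->{5}; Y {3,4,5}->{3,4}
pass 2: U {8,9}->{}; V {5}->{}; Y {3,4}->{}
pass 3: no change
Fixpoint after 3 passes: D(U) = {}

Answer: {}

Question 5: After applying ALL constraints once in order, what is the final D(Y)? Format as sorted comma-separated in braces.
Answer: {3,4}

Derivation:
Constraint 1 (U < V) on D(U)={3,5,7,8,9} D(V)={3,5,8,10}: V {3,5,8,10}->{5,8,10}
Constraint 2 (Y != V) on D(Y)={3,4,5} D(V)={5,8,10}: no change
Constraint 3 (V + Y = U) on D(V)={5,8,10} D(Y)={3,4,5} D(U)={3,5,7,8,9}: V {5,8,10}->{5}; Y {3,4,5}->{3,4}; U {3,5,7,8,9}->{8,9}
Constraint 4 (V < U) on D(V)={5} D(U)={8,9}: no change
So after all 4 constraints: D(Y) = {3,4}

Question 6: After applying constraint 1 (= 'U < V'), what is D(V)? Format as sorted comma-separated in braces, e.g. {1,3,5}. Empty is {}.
Constraint 1 (U < V) on D(U)={3,5,7,8,9} D(V)={3,5,8,10}: V {3,5,8,10}->{5,8,10}
So after constraint 1: D(V) = {5,8,10}

Answer: {5,8,10}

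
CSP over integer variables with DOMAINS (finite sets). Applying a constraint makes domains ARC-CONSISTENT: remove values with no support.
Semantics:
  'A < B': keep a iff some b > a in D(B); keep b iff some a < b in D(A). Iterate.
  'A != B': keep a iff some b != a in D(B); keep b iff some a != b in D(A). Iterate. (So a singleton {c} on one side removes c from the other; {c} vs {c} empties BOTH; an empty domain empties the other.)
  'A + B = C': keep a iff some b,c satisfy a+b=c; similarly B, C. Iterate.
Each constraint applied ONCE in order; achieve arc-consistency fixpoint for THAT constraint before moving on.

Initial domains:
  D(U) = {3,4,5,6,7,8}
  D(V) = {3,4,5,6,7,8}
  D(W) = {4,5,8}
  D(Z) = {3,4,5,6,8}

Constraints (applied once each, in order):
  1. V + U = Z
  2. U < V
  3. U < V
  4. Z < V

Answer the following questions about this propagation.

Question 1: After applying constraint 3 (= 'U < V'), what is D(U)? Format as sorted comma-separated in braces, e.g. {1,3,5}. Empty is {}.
Constraint 1 (V + U = Z) on D(V)={3,4,5,6,7,8} D(U)={3,4,5,6,7,8} D(Z)={3,4,5,6,8}: V {3,4,5,6,7,8}->{3,4,5}; U {3,4,5,6,7,8}->{3,4,5}; Z {3,4,5,6,8}->{6,8}
Constraint 2 (U < V) on D(U)={3,4,5} D(V)={3,4,5}: U {3,4,5}->{3,4}; V {3,4,5}->{4,5}
Constraint 3 (U < V) on D(U)={3,4} D(V)={4,5}: no change
So after constraint 3: D(U) = {3,4}

Answer: {3,4}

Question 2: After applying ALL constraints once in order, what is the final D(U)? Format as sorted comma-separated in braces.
Answer: {3,4}

Derivation:
Constraint 1 (V + U = Z) on D(V)={3,4,5,6,7,8} D(U)={3,4,5,6,7,8} D(Z)={3,4,5,6,8}: V {3,4,5,6,7,8}->{3,4,5}; U {3,4,5,6,7,8}->{3,4,5}; Z {3,4,5,6,8}->{6,8}
Constraint 2 (U < V) on D(U)={3,4,5} D(V)={3,4,5}: U {3,4,5}->{3,4}; V {3,4,5}->{4,5}
Constraint 3 (U < V) on D(U)={3,4} D(V)={4,5}: no change
Constraint 4 (Z < V) on D(Z)={6,8} D(V)={4,5}: Z {6,8}->{}; V {4,5}->{}
So after all 4 constraints: D(U) = {3,4}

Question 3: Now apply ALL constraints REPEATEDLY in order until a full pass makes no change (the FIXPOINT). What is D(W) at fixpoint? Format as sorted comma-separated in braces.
Answer: {4,5,8}

Derivation:
pass 0 (initial): D(W)={4,5,8}
pass 1: U {3,4,5,6,7,8}->{3,4}; V {3,4,5,6,7,8}->{}; Z {3,4,5,6,8}->{}
pass 2: U {3,4}->{}
pass 3: no change
Fixpoint after 3 passes: D(W) = {4,5,8}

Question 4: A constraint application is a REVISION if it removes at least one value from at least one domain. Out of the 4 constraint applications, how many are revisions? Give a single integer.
Constraint 1 (V + U = Z) on D(V)={3,4,5,6,7,8} D(U)={3,4,5,6,7,8} D(Z)={3,4,5,6,8}: V {3,4,5,6,7,8}->{3,4,5}; U {3,4,5,6,7,8}->{3,4,5}; Z {3,4,5,6,8}->{6,8} => REVISION
Constraint 2 (U < V) on D(U)={3,4,5} D(V)={3,4,5}: U {3,4,5}->{3,4}; V {3,4,5}->{4,5} => REVISION
Constraint 3 (U < V) on D(U)={3,4} D(V)={4,5}: no change => not a revision
Constraint 4 (Z < V) on D(Z)={6,8} D(V)={4,5}: Z {6,8}->{}; V {4,5}->{} => REVISION
Total revisions = 3

Answer: 3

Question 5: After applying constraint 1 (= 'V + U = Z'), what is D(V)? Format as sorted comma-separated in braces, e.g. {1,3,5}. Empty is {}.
Answer: {3,4,5}

Derivation:
Constraint 1 (V + U = Z) on D(V)={3,4,5,6,7,8} D(U)={3,4,5,6,7,8} D(Z)={3,4,5,6,8}: V {3,4,5,6,7,8}->{3,4,5}; U {3,4,5,6,7,8}->{3,4,5}; Z {3,4,5,6,8}->{6,8}
So after constraint 1: D(V) = {3,4,5}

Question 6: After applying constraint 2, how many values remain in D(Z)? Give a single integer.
Constraint 1 (V + U = Z) on D(V)={3,4,5,6,7,8} D(U)={3,4,5,6,7,8} D(Z)={3,4,5,6,8}: V {3,4,5,6,7,8}->{3,4,5}; U {3,4,5,6,7,8}->{3,4,5}; Z {3,4,5,6,8}->{6,8}
Constraint 2 (U < V) on D(U)={3,4,5} D(V)={3,4,5}: U {3,4,5}->{3,4}; V {3,4,5}->{4,5}
So after constraint 2: D(Z)={6,8}, size = 2

Answer: 2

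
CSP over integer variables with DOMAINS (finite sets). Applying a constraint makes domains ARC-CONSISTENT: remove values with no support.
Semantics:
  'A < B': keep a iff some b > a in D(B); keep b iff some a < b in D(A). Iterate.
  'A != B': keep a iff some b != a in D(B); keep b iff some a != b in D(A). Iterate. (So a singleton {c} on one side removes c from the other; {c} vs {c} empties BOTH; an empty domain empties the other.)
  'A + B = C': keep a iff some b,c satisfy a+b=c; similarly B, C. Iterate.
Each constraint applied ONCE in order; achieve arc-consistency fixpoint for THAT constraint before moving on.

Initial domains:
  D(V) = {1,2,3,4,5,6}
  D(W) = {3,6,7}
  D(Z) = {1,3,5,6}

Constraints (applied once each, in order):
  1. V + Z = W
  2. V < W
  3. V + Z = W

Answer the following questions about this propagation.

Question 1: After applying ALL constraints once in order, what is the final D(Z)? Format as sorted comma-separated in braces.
Answer: {1,3,5,6}

Derivation:
Constraint 1 (V + Z = W) on D(V)={1,2,3,4,5,6} D(Z)={1,3,5,6} D(W)={3,6,7}: no change
Constraint 2 (V < W) on D(V)={1,2,3,4,5,6} D(W)={3,6,7}: no change
Constraint 3 (V + Z = W) on D(V)={1,2,3,4,5,6} D(Z)={1,3,5,6} D(W)={3,6,7}: no change
So after all 3 constraints: D(Z) = {1,3,5,6}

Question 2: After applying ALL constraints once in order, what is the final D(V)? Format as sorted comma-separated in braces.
Answer: {1,2,3,4,5,6}

Derivation:
Constraint 1 (V + Z = W) on D(V)={1,2,3,4,5,6} D(Z)={1,3,5,6} D(W)={3,6,7}: no change
Constraint 2 (V < W) on D(V)={1,2,3,4,5,6} D(W)={3,6,7}: no change
Constraint 3 (V + Z = W) on D(V)={1,2,3,4,5,6} D(Z)={1,3,5,6} D(W)={3,6,7}: no change
So after all 3 constraints: D(V) = {1,2,3,4,5,6}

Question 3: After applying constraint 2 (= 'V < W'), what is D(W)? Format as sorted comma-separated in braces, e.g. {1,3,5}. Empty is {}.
Constraint 1 (V + Z = W) on D(V)={1,2,3,4,5,6} D(Z)={1,3,5,6} D(W)={3,6,7}: no change
Constraint 2 (V < W) on D(V)={1,2,3,4,5,6} D(W)={3,6,7}: no change
So after constraint 2: D(W) = {3,6,7}

Answer: {3,6,7}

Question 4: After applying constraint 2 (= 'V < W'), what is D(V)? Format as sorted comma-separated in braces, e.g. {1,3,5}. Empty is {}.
Answer: {1,2,3,4,5,6}

Derivation:
Constraint 1 (V + Z = W) on D(V)={1,2,3,4,5,6} D(Z)={1,3,5,6} D(W)={3,6,7}: no change
Constraint 2 (V < W) on D(V)={1,2,3,4,5,6} D(W)={3,6,7}: no change
So after constraint 2: D(V) = {1,2,3,4,5,6}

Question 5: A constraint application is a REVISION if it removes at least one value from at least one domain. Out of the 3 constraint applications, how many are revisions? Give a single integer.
Constraint 1 (V + Z = W) on D(V)={1,2,3,4,5,6} D(Z)={1,3,5,6} D(W)={3,6,7}: no change => not a revision
Constraint 2 (V < W) on D(V)={1,2,3,4,5,6} D(W)={3,6,7}: no change => not a revision
Constraint 3 (V + Z = W) on D(V)={1,2,3,4,5,6} D(Z)={1,3,5,6} D(W)={3,6,7}: no change => not a revision
Total revisions = 0

Answer: 0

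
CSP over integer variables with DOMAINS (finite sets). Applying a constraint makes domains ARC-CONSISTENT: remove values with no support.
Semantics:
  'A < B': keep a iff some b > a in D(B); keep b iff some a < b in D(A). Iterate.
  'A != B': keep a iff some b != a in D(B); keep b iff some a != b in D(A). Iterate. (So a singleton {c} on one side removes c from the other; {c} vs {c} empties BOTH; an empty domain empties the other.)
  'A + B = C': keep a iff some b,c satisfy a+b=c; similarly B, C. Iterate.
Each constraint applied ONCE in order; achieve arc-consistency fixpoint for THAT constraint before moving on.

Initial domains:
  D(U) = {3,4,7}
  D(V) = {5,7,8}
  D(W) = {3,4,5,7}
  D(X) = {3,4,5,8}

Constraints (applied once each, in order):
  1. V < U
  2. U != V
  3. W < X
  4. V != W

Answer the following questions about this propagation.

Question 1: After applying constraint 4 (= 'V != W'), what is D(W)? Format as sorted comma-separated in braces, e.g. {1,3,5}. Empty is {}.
Answer: {3,4,7}

Derivation:
Constraint 1 (V < U) on D(V)={5,7,8} D(U)={3,4,7}: V {5,7,8}->{5}; U {3,4,7}->{7}
Constraint 2 (U != V) on D(U)={7} D(V)={5}: no change
Constraint 3 (W < X) on D(W)={3,4,5,7} D(X)={3,4,5,8}: X {3,4,5,8}->{4,5,8}
Constraint 4 (V != W) on D(V)={5} D(W)={3,4,5,7}: W {3,4,5,7}->{3,4,7}
So after constraint 4: D(W) = {3,4,7}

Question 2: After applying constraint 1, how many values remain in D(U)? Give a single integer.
Constraint 1 (V < U) on D(V)={5,7,8} D(U)={3,4,7}: V {5,7,8}->{5}; U {3,4,7}->{7}
So after constraint 1: D(U)={7}, size = 1

Answer: 1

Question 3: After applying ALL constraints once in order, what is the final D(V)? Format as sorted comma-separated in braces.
Constraint 1 (V < U) on D(V)={5,7,8} D(U)={3,4,7}: V {5,7,8}->{5}; U {3,4,7}->{7}
Constraint 2 (U != V) on D(U)={7} D(V)={5}: no change
Constraint 3 (W < X) on D(W)={3,4,5,7} D(X)={3,4,5,8}: X {3,4,5,8}->{4,5,8}
Constraint 4 (V != W) on D(V)={5} D(W)={3,4,5,7}: W {3,4,5,7}->{3,4,7}
So after all 4 constraints: D(V) = {5}

Answer: {5}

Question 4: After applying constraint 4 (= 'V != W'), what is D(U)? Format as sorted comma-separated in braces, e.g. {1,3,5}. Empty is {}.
Constraint 1 (V < U) on D(V)={5,7,8} D(U)={3,4,7}: V {5,7,8}->{5}; U {3,4,7}->{7}
Constraint 2 (U != V) on D(U)={7} D(V)={5}: no change
Constraint 3 (W < X) on D(W)={3,4,5,7} D(X)={3,4,5,8}: X {3,4,5,8}->{4,5,8}
Constraint 4 (V != W) on D(V)={5} D(W)={3,4,5,7}: W {3,4,5,7}->{3,4,7}
So after constraint 4: D(U) = {7}

Answer: {7}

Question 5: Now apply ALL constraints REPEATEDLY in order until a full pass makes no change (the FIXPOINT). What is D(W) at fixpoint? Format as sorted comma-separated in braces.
pass 0 (initial): D(W)={3,4,5,7}
pass 1: U {3,4,7}->{7}; V {5,7,8}->{5}; W {3,4,5,7}->{3,4,7}; X {3,4,5,8}->{4,5,8}
pass 2: no change
Fixpoint after 2 passes: D(W) = {3,4,7}

Answer: {3,4,7}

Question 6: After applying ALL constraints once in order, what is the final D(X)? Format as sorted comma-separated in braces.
Constraint 1 (V < U) on D(V)={5,7,8} D(U)={3,4,7}: V {5,7,8}->{5}; U {3,4,7}->{7}
Constraint 2 (U != V) on D(U)={7} D(V)={5}: no change
Constraint 3 (W < X) on D(W)={3,4,5,7} D(X)={3,4,5,8}: X {3,4,5,8}->{4,5,8}
Constraint 4 (V != W) on D(V)={5} D(W)={3,4,5,7}: W {3,4,5,7}->{3,4,7}
So after all 4 constraints: D(X) = {4,5,8}

Answer: {4,5,8}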